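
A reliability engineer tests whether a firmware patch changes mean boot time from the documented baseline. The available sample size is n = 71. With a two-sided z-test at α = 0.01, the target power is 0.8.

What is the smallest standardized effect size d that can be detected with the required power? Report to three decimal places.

Need Φ(δ − 2.576) = 0.8, so δ = 2.576 + 0.842 = 3.417.
(The second rejection-region term Φ(−δ − z_{α/2}) is negligible and dropped.)
δ = d·√n ⇒ d = δ/√n = 3.417/√71 = 0.4056.

d ≈ 0.406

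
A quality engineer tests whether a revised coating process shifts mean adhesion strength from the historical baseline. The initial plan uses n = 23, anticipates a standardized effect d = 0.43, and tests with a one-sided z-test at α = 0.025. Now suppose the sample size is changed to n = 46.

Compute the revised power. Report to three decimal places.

With n = 46: δ = d·√n = 0.43 × √46 = 2.9164. Critical value z_{0.025} = 1.960.
Revised power = P(Z > 1.960 − δ) = Φ(0.956) = 0.8306.

Power ≈ 0.831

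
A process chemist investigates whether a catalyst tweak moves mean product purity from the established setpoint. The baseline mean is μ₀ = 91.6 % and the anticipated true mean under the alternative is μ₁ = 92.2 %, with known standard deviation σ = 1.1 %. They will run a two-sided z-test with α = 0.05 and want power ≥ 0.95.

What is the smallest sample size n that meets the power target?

Standardized effect: d = |μ₁ − μ₀| / σ = |92.2 − 91.6| / 1.1 = 0.5455
For power 0.95 need Φ(δ − z_{0.025}) = 0.95, so δ = z_{0.025} + z_{0.05} = 1.960 + 1.645 = 3.605.
(For δ > 0 the lower-tail rejection region contributes negligibly to power, so the one-term inversion is standard.)
δ = d·√n ⇒ n = (δ/d)² = (3.605 / 0.5455)² = 43.68.
Round up to the next whole unit.

n = 44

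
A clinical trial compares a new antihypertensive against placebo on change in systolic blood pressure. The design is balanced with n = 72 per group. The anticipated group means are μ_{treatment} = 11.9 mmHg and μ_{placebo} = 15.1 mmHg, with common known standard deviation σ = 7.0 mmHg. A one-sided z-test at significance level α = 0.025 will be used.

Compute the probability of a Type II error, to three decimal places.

Standardized effect: d = |μ_{treatment} − μ_{placebo}| / σ = |11.9 − 15.1| / 7.0 = 0.4571
Noncentrality parameter: δ = d·√(n/2) = 0.4571 × √(72/2) = 2.7429
One-sided α = 0.025 → critical value z_{0.025} = 1.960.
Power = P(Z > 1.960 − δ) = Φ(0.783) = 0.7832.
Type II error: β = 1 − power = 1 − 0.7832 = 0.2168.

β ≈ 0.217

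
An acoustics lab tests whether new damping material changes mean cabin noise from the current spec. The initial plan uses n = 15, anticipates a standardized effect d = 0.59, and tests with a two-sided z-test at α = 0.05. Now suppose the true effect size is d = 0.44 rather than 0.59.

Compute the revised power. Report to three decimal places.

Power ≈ 0.399

With d = 0.44: δ = d·√n = 0.44 × √15 = 1.7041. Critical value z_{0.025} = 1.960.
Revised power = Φ(δ − 1.960) + Φ(−δ − 1.960) = Φ(-0.256) + Φ(-3.664) = 0.3990 + 0.0001 = 0.3992.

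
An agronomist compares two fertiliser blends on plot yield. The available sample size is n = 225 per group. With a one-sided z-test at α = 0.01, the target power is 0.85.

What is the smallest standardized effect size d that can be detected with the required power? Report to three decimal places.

d ≈ 0.317

Required noncentrality: δ = z_{0.01} + z_{0.15} = 2.326 + 1.036 = 3.363.
δ = d·√(n/2) ⇒ d = δ/√(n/2) = 3.363/√(225/2) = 0.3170.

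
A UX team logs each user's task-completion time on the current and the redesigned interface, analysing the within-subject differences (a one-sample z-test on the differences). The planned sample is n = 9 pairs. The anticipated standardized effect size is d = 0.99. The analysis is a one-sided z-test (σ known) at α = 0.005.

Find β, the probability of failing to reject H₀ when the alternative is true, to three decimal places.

β ≈ 0.347

Noncentrality parameter: δ = d·√n = 0.99 × √9 = 2.9700
Critical value for a one-sided test at α = 0.005: z_α = 2.576.
Power = Φ(δ − 2.576) = Φ(0.394) = 0.6533.
Type II error: β = 1 − power = 1 − 0.6533 = 0.3467.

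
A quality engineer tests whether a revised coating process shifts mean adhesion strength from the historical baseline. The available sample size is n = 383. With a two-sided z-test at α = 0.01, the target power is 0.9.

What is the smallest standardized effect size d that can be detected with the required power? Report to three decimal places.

d ≈ 0.197

Required noncentrality: δ = z_{0.005} + z_{0.10} = 2.576 + 1.282 = 3.857.
(The second rejection-region term Φ(−δ − z_{α/2}) is negligible and dropped.)
δ = d·√n ⇒ d = δ/√n = 3.857/√383 = 0.1971.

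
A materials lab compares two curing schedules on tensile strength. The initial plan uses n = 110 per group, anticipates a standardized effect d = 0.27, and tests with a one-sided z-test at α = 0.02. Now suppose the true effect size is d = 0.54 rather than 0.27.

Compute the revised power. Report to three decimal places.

Power ≈ 0.974

With d = 0.54: δ = d·√(n/2) = 0.54 × √(110/2) = 4.0047. Critical value z_{0.02} = 2.054.
Revised power = Φ(δ − 2.054) = Φ(1.951) = 0.9745.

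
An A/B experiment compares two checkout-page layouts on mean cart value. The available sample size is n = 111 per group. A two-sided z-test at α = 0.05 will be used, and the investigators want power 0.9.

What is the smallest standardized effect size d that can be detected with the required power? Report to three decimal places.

d ≈ 0.435

Required noncentrality: δ = z_{0.025} + z_{0.10} = 1.960 + 1.282 = 3.242.
(The second rejection-region term Φ(−δ − z_{α/2}) is negligible and dropped.)
δ = d·√(n/2) ⇒ d = δ/√(n/2) = 3.242/√(111/2) = 0.4351.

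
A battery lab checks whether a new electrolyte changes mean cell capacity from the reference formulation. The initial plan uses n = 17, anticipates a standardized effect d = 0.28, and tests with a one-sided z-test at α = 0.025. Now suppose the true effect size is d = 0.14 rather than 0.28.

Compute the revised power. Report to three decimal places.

With d = 0.14: δ = d·√n = 0.14 × √17 = 0.5772. Critical value z_{0.025} = 1.960.
Revised power = P(Z > 1.960 − δ) = Φ(-1.383) = 0.0834.

Power ≈ 0.083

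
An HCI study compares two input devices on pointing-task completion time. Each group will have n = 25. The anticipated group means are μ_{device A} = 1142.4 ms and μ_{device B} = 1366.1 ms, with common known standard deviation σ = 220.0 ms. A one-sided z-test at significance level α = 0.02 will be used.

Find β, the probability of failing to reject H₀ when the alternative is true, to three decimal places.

β ≈ 0.062

Standardized effect: d = |μ_{device A} − μ_{device B}| / σ = |1142.4 − 1366.1| / 220.0 = 1.0168
Noncentrality parameter: δ = d·√(n/2) = 1.0168 × √(25/2) = 3.5950
Critical value for a one-sided test at α = 0.02: z_α = 2.054.
Power = Φ(δ − 2.054) = Φ(1.541) = 0.9384.
Type II error: β = 1 − power = 1 − 0.9384 = 0.0616.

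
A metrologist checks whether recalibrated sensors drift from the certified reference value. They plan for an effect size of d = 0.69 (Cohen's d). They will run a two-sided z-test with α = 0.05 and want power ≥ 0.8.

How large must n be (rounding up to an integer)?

For power 0.8 need Φ(δ − z_{0.025}) = 0.8, so δ = z_{0.025} + z_{0.20} = 1.960 + 0.842 = 2.802.
(For δ > 0 the lower-tail rejection region contributes negligibly to power, so the one-term inversion is standard.)
δ = d·√n ⇒ n = (δ/d)² = (2.802 / 0.69)² = 16.49.
Rounding up, n = 17.

n = 17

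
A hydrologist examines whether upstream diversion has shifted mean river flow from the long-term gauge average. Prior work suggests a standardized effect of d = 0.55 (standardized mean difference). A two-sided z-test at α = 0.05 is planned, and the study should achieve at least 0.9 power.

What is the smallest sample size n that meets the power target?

n = 35

Set Φ(δ − 1.960) = 0.9; then δ − 1.960 = Φ⁻¹(0.9) = 1.282, giving δ = 3.242.
(Ignoring the negligible lower-tail rejection probability gives the usual closed-form inversion.)
δ = d·√n ⇒ n = (δ/d)² = (3.242 / 0.55)² = 34.74.
Round up to the next whole unit.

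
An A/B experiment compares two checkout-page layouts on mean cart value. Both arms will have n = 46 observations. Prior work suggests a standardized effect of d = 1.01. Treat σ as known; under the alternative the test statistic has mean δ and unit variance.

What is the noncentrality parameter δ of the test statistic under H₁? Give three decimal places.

δ = d·√(n/2) = 1.01 × √(46/2) = 4.8438

δ ≈ 4.844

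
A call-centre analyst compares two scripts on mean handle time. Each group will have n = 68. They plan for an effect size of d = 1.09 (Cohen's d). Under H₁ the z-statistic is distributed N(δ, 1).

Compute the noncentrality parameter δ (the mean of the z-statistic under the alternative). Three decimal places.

δ ≈ 6.356

The noncentrality parameter scales effect size by the design's sample-size factor: δ = d·√(n/2) = 1.09 × √(68/2) = 6.3557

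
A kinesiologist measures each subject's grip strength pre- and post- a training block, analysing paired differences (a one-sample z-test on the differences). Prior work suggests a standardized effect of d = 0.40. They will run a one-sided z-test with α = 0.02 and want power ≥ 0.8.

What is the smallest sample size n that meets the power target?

n = 53

Set Φ(δ − 2.054) = 0.8; then δ − 2.054 = Φ⁻¹(0.8) = 0.842, giving δ = 2.895.
δ = d·√n ⇒ n = (δ/d)² = (2.895 / 0.40)² = 52.39.
Rounding up, n = 53.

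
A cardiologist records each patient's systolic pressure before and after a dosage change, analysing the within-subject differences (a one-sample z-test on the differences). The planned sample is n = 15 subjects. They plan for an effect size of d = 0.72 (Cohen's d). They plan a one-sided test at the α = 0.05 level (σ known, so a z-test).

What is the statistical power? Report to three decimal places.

Power ≈ 0.874

Noncentrality parameter: δ = d·√n = 0.72 × √15 = 2.7885
Critical value for a one-sided test at α = 0.05: z_α = 1.645.
Power = P(Z > 1.645 − δ) = Φ(1.144) = 0.8736.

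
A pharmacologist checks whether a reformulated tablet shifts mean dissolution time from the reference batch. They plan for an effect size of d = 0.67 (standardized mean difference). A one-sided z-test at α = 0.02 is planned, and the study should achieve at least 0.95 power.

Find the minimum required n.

Set Φ(δ − 2.054) = 0.95; then δ − 2.054 = Φ⁻¹(0.95) = 1.645, giving δ = 3.699.
δ = d·√n ⇒ n = (δ/d)² = (3.699 / 0.67)² = 30.47.
Round up to the next whole unit.

n = 31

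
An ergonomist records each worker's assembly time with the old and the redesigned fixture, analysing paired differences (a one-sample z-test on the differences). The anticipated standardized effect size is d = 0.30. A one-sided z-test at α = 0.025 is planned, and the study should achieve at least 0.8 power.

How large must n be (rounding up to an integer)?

For power 0.8 need Φ(δ − z_{0.025}) = 0.8, so δ = z_{0.025} + z_{0.20} = 1.960 + 0.842 = 2.802.
δ = d·√n ⇒ n = (δ/d)² = (2.802 / 0.30)² = 87.21.
Rounding up, n = 88.

n = 88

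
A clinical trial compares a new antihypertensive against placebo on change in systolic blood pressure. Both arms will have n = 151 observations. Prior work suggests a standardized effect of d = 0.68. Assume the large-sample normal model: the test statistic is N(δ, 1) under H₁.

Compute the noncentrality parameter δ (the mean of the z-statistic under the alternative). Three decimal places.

δ ≈ 5.909

δ = d·√(n/2) = 0.68 × √(151/2) = 5.9086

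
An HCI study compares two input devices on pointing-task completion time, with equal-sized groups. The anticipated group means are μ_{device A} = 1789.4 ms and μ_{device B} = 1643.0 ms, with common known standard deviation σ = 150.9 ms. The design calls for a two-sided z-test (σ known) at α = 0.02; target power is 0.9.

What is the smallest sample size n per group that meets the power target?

Standardized effect: d = |μ_{device A} − μ_{device B}| / σ = |1789.4 − 1643.0| / 150.9 = 0.9702
Set Φ(δ − 2.326) = 0.9; then δ − 2.326 = Φ⁻¹(0.9) = 1.282, giving δ = 3.608.
(Ignoring the negligible lower-tail rejection probability gives the usual closed-form inversion.)
δ = d·√(n/2) ⇒ n = 2(δ/d)² = 2 × (3.608 / 0.9702)² = 27.66.
Rounding up, n = 28 per group.

n = 28 per group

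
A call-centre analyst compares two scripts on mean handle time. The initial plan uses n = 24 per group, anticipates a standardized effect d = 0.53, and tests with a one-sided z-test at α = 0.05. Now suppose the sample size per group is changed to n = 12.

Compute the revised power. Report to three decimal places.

With n = 12 per group: δ = d·√(n/2) = 0.53 × √(12/2) = 1.2982. Critical value z_{0.05} = 1.645.
Revised power = Φ(δ − 1.645) = Φ(-0.347) = 0.3644.

Power ≈ 0.364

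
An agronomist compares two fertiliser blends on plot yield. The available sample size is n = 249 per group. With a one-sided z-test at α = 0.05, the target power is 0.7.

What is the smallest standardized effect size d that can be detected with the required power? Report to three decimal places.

d ≈ 0.194

Required noncentrality: δ = z_{0.05} + z_{0.30} = 1.645 + 0.524 = 2.169.
δ = d·√(n/2) ⇒ d = δ/√(n/2) = 2.169/√(249/2) = 0.1944.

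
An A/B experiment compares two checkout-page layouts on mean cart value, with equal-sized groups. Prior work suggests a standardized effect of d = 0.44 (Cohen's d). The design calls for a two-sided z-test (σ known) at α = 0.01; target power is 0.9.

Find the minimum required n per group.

For power 0.9 need Φ(δ − z_{0.005}) = 0.9, so δ = z_{0.005} + z_{0.10} = 2.576 + 1.282 = 3.857.
(For δ > 0 the lower-tail rejection region contributes negligibly to power, so the one-term inversion is standard.)
δ = d·√(n/2) ⇒ n = 2(δ/d)² = 2 × (3.857 / 0.44)² = 153.71.
Round up to the next whole unit.

n = 154 per group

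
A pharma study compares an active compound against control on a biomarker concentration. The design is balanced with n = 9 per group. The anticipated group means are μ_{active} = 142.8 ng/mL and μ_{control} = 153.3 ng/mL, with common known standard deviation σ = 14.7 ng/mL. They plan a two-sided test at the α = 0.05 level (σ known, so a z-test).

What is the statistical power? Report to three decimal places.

Power ≈ 0.329

Standardized effect: d = |μ_{active} − μ_{control}| / σ = |142.8 − 153.3| / 14.7 = 0.7143
Noncentrality parameter: δ = d·√(n/2) = 0.7143 × √(9/2) = 1.5152
Critical value for a two-sided test at α = 0.05: z_{α/2} = 1.960.
Power = Φ(δ − 1.960) + Φ(−δ − 1.960) = Φ(-0.445) + Φ(-3.475) = 0.3283 + 0.0003 = 0.3285.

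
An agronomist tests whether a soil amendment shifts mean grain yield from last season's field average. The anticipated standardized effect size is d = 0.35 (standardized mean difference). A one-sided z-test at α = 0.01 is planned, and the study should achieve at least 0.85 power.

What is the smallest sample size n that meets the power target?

For power 0.85 need Φ(δ − z_{0.01}) = 0.85, so δ = z_{0.01} + z_{0.15} = 2.326 + 1.036 = 3.363.
δ = d·√n ⇒ n = (δ/d)² = (3.363 / 0.35)² = 92.31.
Round up to the next whole unit.

n = 93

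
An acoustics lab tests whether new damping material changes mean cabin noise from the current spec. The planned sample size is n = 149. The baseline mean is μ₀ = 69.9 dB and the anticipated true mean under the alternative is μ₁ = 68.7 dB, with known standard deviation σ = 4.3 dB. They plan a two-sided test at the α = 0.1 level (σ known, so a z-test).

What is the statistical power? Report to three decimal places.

Power ≈ 0.961

Standardized effect: d = |μ₁ − μ₀| / σ = |68.7 − 69.9| / 4.3 = 0.2791
Noncentrality parameter: δ = d·√n = 0.2791 × √149 = 3.4065
Two-sided α = 0.1 → critical value z_{0.05} = 1.645.
Power = Φ(δ − 1.645) + Φ(−δ − 1.645) = Φ(1.762) + Φ(-5.051) = 0.9609 + 0.0000 = 0.9609.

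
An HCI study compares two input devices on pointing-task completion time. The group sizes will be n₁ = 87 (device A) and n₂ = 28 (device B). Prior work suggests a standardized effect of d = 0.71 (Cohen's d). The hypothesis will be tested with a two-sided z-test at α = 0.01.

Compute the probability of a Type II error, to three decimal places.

β ≈ 0.244

Noncentrality parameter: δ = d / √(1/n₁ + 1/n₂) = 0.71 / √(1/87 + 1/28) = 3.2677
Two-sided α = 0.01 → critical value z_{0.005} = 2.576.
Power = Φ(δ − 2.576) + Φ(−δ − 2.576) = Φ(0.692) + Φ(-5.844) = 0.7555 + 0.0000 = 0.7555.
Type II error: β = 1 − power = 1 − 0.7555 = 0.2445.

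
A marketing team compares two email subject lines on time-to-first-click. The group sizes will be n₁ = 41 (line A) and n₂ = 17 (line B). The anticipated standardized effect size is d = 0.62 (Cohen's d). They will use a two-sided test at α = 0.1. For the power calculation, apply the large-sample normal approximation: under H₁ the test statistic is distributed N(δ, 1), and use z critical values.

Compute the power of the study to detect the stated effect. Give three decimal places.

Power ≈ 0.693

Noncentrality parameter: δ = d / √(1/n₁ + 1/n₂) = 0.62 / √(1/41 + 1/17) = 2.1493
Critical value for a two-sided test at α = 0.1: z_{α/2} = 1.645.
Power = Φ(δ − 1.645) + Φ(−δ − 1.645) = Φ(0.504) + Φ(-3.794) = 0.6930 + 0.0001 = 0.6931.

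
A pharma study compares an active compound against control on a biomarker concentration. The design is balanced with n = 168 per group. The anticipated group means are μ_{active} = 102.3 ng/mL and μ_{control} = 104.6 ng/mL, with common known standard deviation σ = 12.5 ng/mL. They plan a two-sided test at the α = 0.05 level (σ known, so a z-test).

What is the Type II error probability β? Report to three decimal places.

Standardized effect: d = |μ_{active} − μ_{control}| / σ = |102.3 − 104.6| / 12.5 = 0.1840
Noncentrality parameter: δ = d·√(n/2) = 0.1840 × √(168/2) = 1.6864
Two-sided α = 0.05 → critical value z_{0.025} = 1.960.
Power = Φ(δ − 1.960) + Φ(−δ − 1.960) = Φ(-0.274) + Φ(-3.646) = 0.3922 + 0.0001 = 0.3923.
Type II error: β = 1 − power = 1 − 0.3923 = 0.6077.

β ≈ 0.608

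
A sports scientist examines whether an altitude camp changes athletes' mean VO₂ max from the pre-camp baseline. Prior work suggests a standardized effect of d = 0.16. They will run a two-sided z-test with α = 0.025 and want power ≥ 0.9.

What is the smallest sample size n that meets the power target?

n = 485

For power 0.9 need Φ(δ − z_{0.0125}) = 0.9, so δ = z_{0.0125} + z_{0.10} = 2.241 + 1.282 = 3.523.
(The Φ(−δ − z_{α/2}) term is vanishingly small for δ > 0 and is dropped in the standard sample-size formula.)
δ = d·√n ⇒ n = (δ/d)² = (3.523 / 0.16)² = 484.81.
Rounding up, n = 485.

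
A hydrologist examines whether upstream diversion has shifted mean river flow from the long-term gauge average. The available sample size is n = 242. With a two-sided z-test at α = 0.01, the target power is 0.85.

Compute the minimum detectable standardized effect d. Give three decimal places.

d ≈ 0.232

Required noncentrality: δ = z_{0.005} + z_{0.15} = 2.576 + 1.036 = 3.612.
(Lower-tail contribution to power is negligible for δ > 0.)
δ = d·√n ⇒ d = δ/√n = 3.612/√242 = 0.2322.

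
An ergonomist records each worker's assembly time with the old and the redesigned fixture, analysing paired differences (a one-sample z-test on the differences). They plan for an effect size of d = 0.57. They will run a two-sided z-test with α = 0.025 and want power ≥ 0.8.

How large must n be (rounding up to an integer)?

For power 0.8 need Φ(δ − z_{0.0125}) = 0.8, so δ = z_{0.0125} + z_{0.20} = 2.241 + 0.842 = 3.083.
(Ignoring the negligible lower-tail rejection probability gives the usual closed-form inversion.)
δ = d·√n ⇒ n = (δ/d)² = (3.083 / 0.57)² = 29.26.
Round up to the next whole unit.

n = 30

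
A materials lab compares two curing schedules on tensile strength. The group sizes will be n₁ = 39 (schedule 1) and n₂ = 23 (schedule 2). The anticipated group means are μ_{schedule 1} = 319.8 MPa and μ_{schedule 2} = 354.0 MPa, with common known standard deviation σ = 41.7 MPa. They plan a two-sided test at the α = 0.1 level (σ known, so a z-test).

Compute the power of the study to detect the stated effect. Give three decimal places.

Standardized effect: d = |μ_{schedule 1} − μ_{schedule 2}| / σ = |319.8 − 354.0| / 41.7 = 0.8201
Noncentrality parameter: δ = d / √(1/n₁ + 1/n₂) = 0.8201 / √(1/39 + 1/23) = 3.1195
Two-sided α = 0.1 → critical value z_{0.05} = 1.645.
Power = Φ(δ − 1.645) + Φ(−δ − 1.645) = Φ(1.475) + Φ(-4.764) = 0.9299 + 0.0000 = 0.9299.

Power ≈ 0.930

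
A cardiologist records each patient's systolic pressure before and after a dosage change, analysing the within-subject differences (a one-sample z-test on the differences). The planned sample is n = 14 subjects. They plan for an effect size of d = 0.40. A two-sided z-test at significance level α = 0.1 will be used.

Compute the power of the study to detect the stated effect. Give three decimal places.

Noncentrality parameter: δ = d·√n = 0.40 × √14 = 1.4967
Two-sided α = 0.1 → critical value z_{0.05} = 1.645.
Power = Φ(δ − 1.645) + Φ(−δ − 1.645) = Φ(-0.148) + Φ(-3.142) = 0.4411 + 0.0008 = 0.4419.

Power ≈ 0.442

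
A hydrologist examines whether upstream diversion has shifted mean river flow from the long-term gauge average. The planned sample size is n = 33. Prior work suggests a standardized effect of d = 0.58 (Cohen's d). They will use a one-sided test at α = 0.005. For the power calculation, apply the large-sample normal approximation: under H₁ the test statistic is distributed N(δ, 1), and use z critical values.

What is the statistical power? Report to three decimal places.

Noncentrality parameter: δ = d·√n = 0.58 × √33 = 3.3318
Critical value for a one-sided test at α = 0.005: z_α = 2.576.
Power = Φ(δ − 2.576) = Φ(0.756) = 0.7752.

Power ≈ 0.775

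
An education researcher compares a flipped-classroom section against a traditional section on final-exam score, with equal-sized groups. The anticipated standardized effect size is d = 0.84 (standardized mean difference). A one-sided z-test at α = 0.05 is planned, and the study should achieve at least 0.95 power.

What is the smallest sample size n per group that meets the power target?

For power 0.95 need Φ(δ − z_{0.05}) = 0.95, so δ = z_{0.05} + z_{0.05} = 1.645 + 1.645 = 3.290.
δ = d·√(n/2) ⇒ n = 2(δ/d)² = 2 × (3.290 / 0.84)² = 30.68.
Rounding up, n = 31 per group.

n = 31 per group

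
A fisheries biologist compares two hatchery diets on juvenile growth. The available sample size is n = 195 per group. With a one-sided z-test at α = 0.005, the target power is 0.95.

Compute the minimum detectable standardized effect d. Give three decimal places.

d ≈ 0.427

Need Φ(δ − 2.576) = 0.95, so δ = 2.576 + 1.645 = 4.221.
δ = d·√(n/2) ⇒ d = δ/√(n/2) = 4.221/√(195/2) = 0.4274.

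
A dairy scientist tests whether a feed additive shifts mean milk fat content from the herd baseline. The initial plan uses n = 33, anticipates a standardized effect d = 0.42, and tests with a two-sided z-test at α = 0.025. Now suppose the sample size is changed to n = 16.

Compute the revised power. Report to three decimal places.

Power ≈ 0.287

With n = 16: δ = d·√n = 0.42 × √16 = 1.6800. Critical value z_{0.0125} = 2.241.
Revised power = Φ(δ − 2.241) + Φ(−δ − 2.241) = Φ(-0.561) + Φ(-3.921) = 0.2873 + 0.0000 = 0.2873.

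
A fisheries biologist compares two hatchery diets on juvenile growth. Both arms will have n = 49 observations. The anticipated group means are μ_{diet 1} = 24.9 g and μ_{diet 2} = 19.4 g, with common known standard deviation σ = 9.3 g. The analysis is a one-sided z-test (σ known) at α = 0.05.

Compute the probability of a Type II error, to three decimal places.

Standardized effect: d = |μ_{diet 1} − μ_{diet 2}| / σ = |24.9 − 19.4| / 9.3 = 0.5914
Noncentrality parameter: δ = d·√(n/2) = 0.5914 × √(49/2) = 2.9273
Critical value for a one-sided test at α = 0.05: z_α = 1.645.
Power = Φ(δ − 1.645) = Φ(1.282) = 0.9002.
Type II error: β = 1 − power = 1 − 0.9002 = 0.0998.

β ≈ 0.100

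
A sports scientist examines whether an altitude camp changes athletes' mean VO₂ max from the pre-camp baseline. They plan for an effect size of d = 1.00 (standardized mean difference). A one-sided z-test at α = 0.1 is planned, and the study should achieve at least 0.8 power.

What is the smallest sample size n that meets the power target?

n = 5

For power 0.8 need Φ(δ − z_{0.1}) = 0.8, so δ = z_{0.1} + z_{0.20} = 1.282 + 0.842 = 2.123.
δ = d·√n ⇒ n = (δ/d)² = (2.123 / 1.00)² = 4.51.
Rounding up, n = 5.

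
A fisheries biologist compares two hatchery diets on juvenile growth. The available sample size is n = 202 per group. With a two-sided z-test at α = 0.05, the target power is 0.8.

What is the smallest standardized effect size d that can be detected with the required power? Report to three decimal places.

d ≈ 0.279

Need Φ(δ − 1.960) = 0.8, so δ = 1.960 + 0.842 = 2.802.
(The second rejection-region term Φ(−δ − z_{α/2}) is negligible and dropped.)
δ = d·√(n/2) ⇒ d = δ/√(n/2) = 2.802/√(202/2) = 0.2788.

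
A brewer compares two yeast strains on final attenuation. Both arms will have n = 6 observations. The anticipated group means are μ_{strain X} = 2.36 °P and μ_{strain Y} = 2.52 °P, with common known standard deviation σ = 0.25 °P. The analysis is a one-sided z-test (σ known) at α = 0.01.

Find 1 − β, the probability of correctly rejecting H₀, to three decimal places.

Standardized effect: d = |μ_{strain X} − μ_{strain Y}| / σ = |2.36 − 2.52| / 0.25 = 0.6400
Noncentrality parameter: λ = d·√(n/2) = 0.6400 × √(6/2) = 1.1085
Critical value for a one-sided test at α = 0.01: z_α = 2.326.
Power = P(Z > 2.326 − λ) = Φ(-1.218) = 0.1116.

Power ≈ 0.112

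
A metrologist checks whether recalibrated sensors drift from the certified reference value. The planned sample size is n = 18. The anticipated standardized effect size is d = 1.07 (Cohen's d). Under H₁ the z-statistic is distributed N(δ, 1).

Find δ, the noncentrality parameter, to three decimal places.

The noncentrality parameter scales effect size by the design's sample-size factor: δ = d·√n = 1.07 × √18 = 4.5396

δ ≈ 4.540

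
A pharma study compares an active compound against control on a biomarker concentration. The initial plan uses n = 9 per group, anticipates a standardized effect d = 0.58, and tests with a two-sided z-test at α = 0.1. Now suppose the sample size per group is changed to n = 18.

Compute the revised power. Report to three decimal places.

Power ≈ 0.538

With n = 18 per group: δ = d·√(n/2) = 0.58 × √(18/2) = 1.7400. Critical value z_{0.05} = 1.645.
Revised power = Φ(δ − 1.645) + Φ(−δ − 1.645) = Φ(0.095) + Φ(-3.385) = 0.5379 + 0.0004 = 0.5383.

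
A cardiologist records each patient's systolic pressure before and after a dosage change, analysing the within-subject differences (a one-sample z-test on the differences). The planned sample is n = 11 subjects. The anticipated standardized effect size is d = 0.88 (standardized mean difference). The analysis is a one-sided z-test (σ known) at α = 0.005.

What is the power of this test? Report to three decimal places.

Noncentrality parameter: δ = d·√n = 0.88 × √11 = 2.9186
Critical value for a one-sided test at α = 0.005: z_α = 2.576.
Power = P(Z > 2.576 − δ) = Φ(0.343) = 0.6341.

Power ≈ 0.634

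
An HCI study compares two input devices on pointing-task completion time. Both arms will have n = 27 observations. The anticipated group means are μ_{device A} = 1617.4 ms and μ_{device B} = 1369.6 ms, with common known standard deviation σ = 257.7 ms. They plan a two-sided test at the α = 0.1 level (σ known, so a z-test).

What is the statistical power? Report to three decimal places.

Power ≈ 0.971

Standardized effect: d = |μ_{device A} − μ_{device B}| / σ = |1617.4 − 1369.6| / 257.7 = 0.9616
Noncentrality parameter: δ = d·√(n/2) = 0.9616 × √(27/2) = 3.5331
Critical value for a two-sided test at α = 0.1: z_{α/2} = 1.645.
Power = Φ(δ − 1.645) + Φ(−δ − 1.645) = Φ(1.888) + Φ(-5.178) = 0.9705 + 0.0000 = 0.9705.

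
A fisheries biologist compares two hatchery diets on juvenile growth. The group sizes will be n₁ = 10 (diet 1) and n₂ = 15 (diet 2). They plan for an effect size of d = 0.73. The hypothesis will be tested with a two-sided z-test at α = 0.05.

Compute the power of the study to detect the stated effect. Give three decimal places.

Power ≈ 0.432

Noncentrality parameter: δ = d / √(1/n₁ + 1/n₂) = 0.73 / √(1/10 + 1/15) = 1.7881
Critical value for a two-sided test at α = 0.05: z_{α/2} = 1.960.
Power = Φ(δ − 1.960) + Φ(−δ − 1.960) = Φ(-0.172) + Φ(-3.748) = 0.4318 + 0.0001 = 0.4319.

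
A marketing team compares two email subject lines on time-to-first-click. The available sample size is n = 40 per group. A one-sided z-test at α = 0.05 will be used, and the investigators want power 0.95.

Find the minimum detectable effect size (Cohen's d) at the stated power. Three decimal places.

Required noncentrality: δ = z_{0.05} + z_{0.05} = 1.645 + 1.645 = 3.290.
δ = d·√(n/2) ⇒ d = δ/√(n/2) = 3.290/√(40/2) = 0.7356.

d ≈ 0.736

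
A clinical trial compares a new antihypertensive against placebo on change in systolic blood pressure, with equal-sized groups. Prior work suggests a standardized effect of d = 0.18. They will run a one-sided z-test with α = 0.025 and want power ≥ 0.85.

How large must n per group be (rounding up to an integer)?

Set Φ(δ − 1.960) = 0.85; then δ − 1.960 = Φ⁻¹(0.85) = 1.036, giving δ = 2.996.
δ = d·√(n/2) ⇒ n = 2(δ/d)² = 2 × (2.996 / 0.18)² = 554.22.
Round up to the next whole unit.

n = 555 per group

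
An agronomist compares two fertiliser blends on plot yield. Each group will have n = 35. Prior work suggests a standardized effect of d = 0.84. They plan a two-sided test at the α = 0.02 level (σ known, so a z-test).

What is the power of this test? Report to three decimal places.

Power ≈ 0.883

Noncentrality parameter: δ = d·√(n/2) = 0.84 × √(35/2) = 3.5140
Critical value for a two-sided test at α = 0.02: z_{α/2} = 2.326.
Power = Φ(δ − 2.326) + Φ(−δ − 2.326) = Φ(1.188) + Φ(-5.840) = 0.8825 + 0.0000 = 0.8825.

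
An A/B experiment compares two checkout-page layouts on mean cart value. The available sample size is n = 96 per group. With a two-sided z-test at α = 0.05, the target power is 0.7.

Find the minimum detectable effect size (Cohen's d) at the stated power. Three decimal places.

d ≈ 0.359

Required noncentrality: δ = z_{0.025} + z_{0.30} = 1.960 + 0.524 = 2.484.
(The second rejection-region term Φ(−δ − z_{α/2}) is negligible and dropped.)
δ = d·√(n/2) ⇒ d = δ/√(n/2) = 2.484/√(96/2) = 0.3586.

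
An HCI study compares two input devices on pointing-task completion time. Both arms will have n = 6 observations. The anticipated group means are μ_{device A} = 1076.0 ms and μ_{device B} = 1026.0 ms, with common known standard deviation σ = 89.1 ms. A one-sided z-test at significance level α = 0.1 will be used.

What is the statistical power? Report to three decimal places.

Power ≈ 0.378

Standardized effect: d = |μ_{device A} − μ_{device B}| / σ = |1076.0 − 1026.0| / 89.1 = 0.5612
Noncentrality parameter: δ = d·√(n/2) = 0.5612 × √(6/2) = 0.9720
Critical value for a one-sided test at α = 0.1: z_α = 1.282.
Power = P(Z > 1.282 − δ) = Φ(-0.310) = 0.3784.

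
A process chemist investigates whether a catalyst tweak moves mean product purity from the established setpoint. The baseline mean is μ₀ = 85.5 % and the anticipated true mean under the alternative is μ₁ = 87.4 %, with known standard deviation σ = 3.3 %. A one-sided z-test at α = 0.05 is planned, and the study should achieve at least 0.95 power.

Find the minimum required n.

Standardized effect: d = |μ₁ − μ₀| / σ = |87.4 − 85.5| / 3.3 = 0.5758
Set Φ(δ − 1.645) = 0.95; then δ − 1.645 = Φ⁻¹(0.95) = 1.645, giving δ = 3.290.
δ = d·√n ⇒ n = (δ/d)² = (3.290 / 0.5758)² = 32.65.
Round up to the next whole unit.

n = 33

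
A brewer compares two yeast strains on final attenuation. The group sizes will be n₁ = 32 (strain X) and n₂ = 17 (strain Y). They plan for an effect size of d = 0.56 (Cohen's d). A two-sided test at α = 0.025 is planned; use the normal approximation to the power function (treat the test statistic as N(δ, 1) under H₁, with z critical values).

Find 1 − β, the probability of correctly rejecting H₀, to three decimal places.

Power ≈ 0.354

Noncentrality parameter: δ = d / √(1/n₁ + 1/n₂) = 0.56 / √(1/32 + 1/17) = 1.8659
Critical value for a two-sided test at α = 0.025: z_{α/2} = 2.241.
Power = Φ(δ − 2.241) + Φ(−δ − 2.241) = Φ(-0.375) + Φ(-4.107) = 0.3536 + 0.0000 = 0.3537.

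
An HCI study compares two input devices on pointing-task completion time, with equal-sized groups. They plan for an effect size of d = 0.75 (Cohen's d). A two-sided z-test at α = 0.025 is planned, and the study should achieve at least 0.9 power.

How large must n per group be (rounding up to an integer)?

Set Φ(δ − 2.241) = 0.9; then δ − 2.241 = Φ⁻¹(0.9) = 1.282, giving δ = 3.523.
(For δ > 0 the lower-tail rejection region contributes negligibly to power, so the one-term inversion is standard.)
δ = d·√(n/2) ⇒ n = 2(δ/d)² = 2 × (3.523 / 0.75)² = 44.13.
Rounding up, n = 45 per group.

n = 45 per group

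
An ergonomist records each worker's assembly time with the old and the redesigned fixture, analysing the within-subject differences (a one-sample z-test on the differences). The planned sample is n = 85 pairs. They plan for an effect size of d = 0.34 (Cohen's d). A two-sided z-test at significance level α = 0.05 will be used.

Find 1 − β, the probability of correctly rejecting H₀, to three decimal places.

Noncentrality parameter: δ = d·√n = 0.34 × √85 = 3.1346
Critical value for a two-sided test at α = 0.05: z_{α/2} = 1.960.
Power = Φ(δ − 1.960) + Φ(−δ − 1.960) = Φ(1.175) + Φ(-5.095) = 0.8799 + 0.0000 = 0.8799.

Power ≈ 0.880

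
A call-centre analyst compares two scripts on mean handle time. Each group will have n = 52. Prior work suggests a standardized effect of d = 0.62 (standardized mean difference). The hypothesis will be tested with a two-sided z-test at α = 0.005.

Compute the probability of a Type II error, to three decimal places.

β ≈ 0.362

Noncentrality parameter: δ = d·√(n/2) = 0.62 × √(52/2) = 3.1614
Critical value for a two-sided test at α = 0.005: z_{α/2} = 2.807.
Power = Φ(δ − 2.807) + Φ(−δ − 2.807) = Φ(0.354) + Φ(-5.968) = 0.6385 + 0.0000 = 0.6385.
Type II error: β = 1 − power = 1 − 0.6385 = 0.3615.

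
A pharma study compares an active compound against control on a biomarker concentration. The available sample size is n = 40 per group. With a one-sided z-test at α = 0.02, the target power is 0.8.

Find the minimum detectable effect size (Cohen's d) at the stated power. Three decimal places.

Need Φ(δ − 2.054) = 0.8, so δ = 2.054 + 0.842 = 2.895.
δ = d·√(n/2) ⇒ d = δ/√(n/2) = 2.895/√(40/2) = 0.6474.

d ≈ 0.647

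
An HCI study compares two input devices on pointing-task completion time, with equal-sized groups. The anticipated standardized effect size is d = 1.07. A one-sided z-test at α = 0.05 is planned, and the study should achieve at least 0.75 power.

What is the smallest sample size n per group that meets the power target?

Set Φ(δ − 1.645) = 0.75; then δ − 1.645 = Φ⁻¹(0.75) = 0.674, giving δ = 2.319.
δ = d·√(n/2) ⇒ n = 2(δ/d)² = 2 × (2.319 / 1.07)² = 9.40.
Round up to the next whole unit.

n = 10 per group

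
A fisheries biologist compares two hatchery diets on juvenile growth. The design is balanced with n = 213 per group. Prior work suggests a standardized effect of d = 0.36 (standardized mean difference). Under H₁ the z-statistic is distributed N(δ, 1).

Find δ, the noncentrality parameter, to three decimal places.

δ ≈ 3.715

The noncentrality parameter scales effect size by the design's sample-size factor: δ = d·√(n/2) = 0.36 × √(213/2) = 3.7152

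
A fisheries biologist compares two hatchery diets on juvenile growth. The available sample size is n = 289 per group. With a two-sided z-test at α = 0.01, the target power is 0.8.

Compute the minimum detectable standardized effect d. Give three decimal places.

d ≈ 0.284

Required noncentrality: δ = z_{0.005} + z_{0.20} = 2.576 + 0.842 = 3.417.
(The second rejection-region term Φ(−δ − z_{α/2}) is negligible and dropped.)
δ = d·√(n/2) ⇒ d = δ/√(n/2) = 3.417/√(289/2) = 0.2843.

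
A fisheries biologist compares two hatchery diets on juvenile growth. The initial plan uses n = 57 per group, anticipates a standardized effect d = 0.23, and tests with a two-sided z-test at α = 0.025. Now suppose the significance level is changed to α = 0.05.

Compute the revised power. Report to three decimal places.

Power ≈ 0.233

δ = d·√(n/2) = 0.23 × √(57/2) = 1.2279 (unchanged). New critical value: z_{0.025} = 1.960.
Revised power = Φ(δ − 1.960) + Φ(−δ − 1.960) = Φ(-0.732) + Φ(-3.188) = 0.2321 + 0.0007 = 0.2328.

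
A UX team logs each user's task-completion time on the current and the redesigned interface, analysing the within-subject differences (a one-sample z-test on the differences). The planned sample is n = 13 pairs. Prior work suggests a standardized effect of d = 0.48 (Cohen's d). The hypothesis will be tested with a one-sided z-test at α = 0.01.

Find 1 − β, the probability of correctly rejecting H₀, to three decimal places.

Power ≈ 0.276

Noncentrality parameter: δ = d·√n = 0.48 × √13 = 1.7307
One-sided α = 0.01 → critical value z_{0.01} = 2.326.
Power = P(Z > 2.326 − δ) = Φ(-0.596) = 0.2757.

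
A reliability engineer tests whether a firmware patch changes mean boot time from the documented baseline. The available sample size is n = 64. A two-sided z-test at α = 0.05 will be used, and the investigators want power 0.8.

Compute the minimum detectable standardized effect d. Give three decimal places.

Need Φ(δ − 1.960) = 0.8, so δ = 1.960 + 0.842 = 2.802.
(The second rejection-region term Φ(−δ − z_{α/2}) is negligible and dropped.)
δ = d·√n ⇒ d = δ/√n = 2.802/√64 = 0.3502.

d ≈ 0.350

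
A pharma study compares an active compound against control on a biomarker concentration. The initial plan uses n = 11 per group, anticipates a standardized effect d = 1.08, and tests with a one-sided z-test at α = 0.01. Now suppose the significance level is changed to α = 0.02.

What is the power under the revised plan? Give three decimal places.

Power ≈ 0.684

δ = d·√(n/2) = 1.08 × √(11/2) = 2.5328 (unchanged). New critical value: z_{0.02} = 2.054.
Revised power = P(Z > 2.054 − δ) = Φ(0.479) = 0.6841.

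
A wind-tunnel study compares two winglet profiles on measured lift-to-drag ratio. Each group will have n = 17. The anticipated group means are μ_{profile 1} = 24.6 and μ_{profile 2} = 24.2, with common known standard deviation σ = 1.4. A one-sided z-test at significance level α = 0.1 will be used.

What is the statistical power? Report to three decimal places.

Standardized effect: d = |μ_{profile 1} − μ_{profile 2}| / σ = |24.6 − 24.2| / 1.4 = 0.2857
Noncentrality parameter: δ = d·√(n/2) = 0.2857 × √(17/2) = 0.8330
One-sided α = 0.1 → critical value z_{0.1} = 1.282.
Power = P(Z > 1.282 − δ) = Φ(-0.449) = 0.3269.

Power ≈ 0.327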